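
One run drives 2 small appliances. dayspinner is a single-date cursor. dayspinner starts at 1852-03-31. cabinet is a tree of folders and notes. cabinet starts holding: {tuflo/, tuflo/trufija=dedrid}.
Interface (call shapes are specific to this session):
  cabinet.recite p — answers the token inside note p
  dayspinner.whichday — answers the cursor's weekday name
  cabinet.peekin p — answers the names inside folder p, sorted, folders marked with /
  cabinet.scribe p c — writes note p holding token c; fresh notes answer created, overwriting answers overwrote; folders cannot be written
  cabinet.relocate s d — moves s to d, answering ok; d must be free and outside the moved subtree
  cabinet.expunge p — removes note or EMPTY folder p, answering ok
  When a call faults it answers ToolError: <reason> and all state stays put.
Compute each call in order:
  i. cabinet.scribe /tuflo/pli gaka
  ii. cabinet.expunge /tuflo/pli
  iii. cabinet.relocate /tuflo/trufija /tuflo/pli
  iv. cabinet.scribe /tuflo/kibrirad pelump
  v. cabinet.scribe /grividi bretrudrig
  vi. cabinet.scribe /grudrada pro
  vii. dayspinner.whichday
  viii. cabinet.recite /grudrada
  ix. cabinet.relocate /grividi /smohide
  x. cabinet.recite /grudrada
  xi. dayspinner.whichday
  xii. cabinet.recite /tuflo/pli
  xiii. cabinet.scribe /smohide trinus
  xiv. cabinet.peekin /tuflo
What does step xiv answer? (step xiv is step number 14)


! 1. scribe(p='/tuflo/pli', c='gaka') -> created
! 2. expunge(p='/tuflo/pli') -> ok
! 3. relocate(s='/tuflo/trufija', d='/tuflo/pli') -> ok
! 4. scribe(p='/tuflo/kibrirad', c='pelump') -> created
! 5. scribe(p='/grividi', c='bretrudrig') -> created
! 6. scribe(p='/grudrada', c='pro') -> created
! 7. whichday() -> Wednesday
! 8. recite(p='/grudrada') -> pro
! 9. relocate(s='/grividi', d='/smohide') -> ok
! 10. recite(p='/grudrada') -> pro
! 11. whichday() -> Wednesday
! 12. recite(p='/tuflo/pli') -> dedrid
! 13. scribe(p='/smohide', c='trinus') -> overwrote
! 14. peekin(p='/tuflo') -> [kibrirad, pli]

Answer: [kibrirad, pli]


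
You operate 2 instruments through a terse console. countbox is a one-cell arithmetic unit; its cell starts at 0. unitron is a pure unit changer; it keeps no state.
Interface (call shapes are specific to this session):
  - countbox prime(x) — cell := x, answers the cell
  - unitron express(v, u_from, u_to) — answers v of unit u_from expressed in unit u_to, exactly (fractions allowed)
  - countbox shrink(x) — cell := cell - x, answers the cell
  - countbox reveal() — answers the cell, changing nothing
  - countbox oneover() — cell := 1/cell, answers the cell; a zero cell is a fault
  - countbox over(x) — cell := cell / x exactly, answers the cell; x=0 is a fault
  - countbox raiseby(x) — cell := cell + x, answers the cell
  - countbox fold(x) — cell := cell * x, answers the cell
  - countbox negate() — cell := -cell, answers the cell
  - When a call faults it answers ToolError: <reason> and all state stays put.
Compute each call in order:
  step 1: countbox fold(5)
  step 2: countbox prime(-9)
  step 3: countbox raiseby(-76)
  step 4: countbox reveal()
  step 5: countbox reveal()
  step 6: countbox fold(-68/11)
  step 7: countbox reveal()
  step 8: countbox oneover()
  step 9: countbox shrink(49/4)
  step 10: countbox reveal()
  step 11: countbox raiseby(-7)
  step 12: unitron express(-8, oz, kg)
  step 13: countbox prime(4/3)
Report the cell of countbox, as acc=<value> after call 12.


Invoking countbox fold passing x=5, giving 0.
Using countbox prime passing x=-9, yielding -9.
Using countbox raiseby passing x=-76: -85.
I invoke countbox reveal(), → -85.
Now I run countbox reveal(): -85.
I invoke countbox fold passing x=-68/11, and observe 5780/11.
Now I run countbox reveal(), → 5780/11.
Invoking countbox oneover, and see 11/5780.
I run countbox shrink passing x=49/4, and get -35397/2890.
I invoke countbox reveal(), — result: -35397/2890.
I try countbox raiseby passing x=-7, → -55627/2890.
Then unitron express passing v=-8, u_from=oz, u_to=kg: -45359237/200000000.
I call countbox prime passing x=4/3, giving 4/3.

Answer: acc=-55627/2890


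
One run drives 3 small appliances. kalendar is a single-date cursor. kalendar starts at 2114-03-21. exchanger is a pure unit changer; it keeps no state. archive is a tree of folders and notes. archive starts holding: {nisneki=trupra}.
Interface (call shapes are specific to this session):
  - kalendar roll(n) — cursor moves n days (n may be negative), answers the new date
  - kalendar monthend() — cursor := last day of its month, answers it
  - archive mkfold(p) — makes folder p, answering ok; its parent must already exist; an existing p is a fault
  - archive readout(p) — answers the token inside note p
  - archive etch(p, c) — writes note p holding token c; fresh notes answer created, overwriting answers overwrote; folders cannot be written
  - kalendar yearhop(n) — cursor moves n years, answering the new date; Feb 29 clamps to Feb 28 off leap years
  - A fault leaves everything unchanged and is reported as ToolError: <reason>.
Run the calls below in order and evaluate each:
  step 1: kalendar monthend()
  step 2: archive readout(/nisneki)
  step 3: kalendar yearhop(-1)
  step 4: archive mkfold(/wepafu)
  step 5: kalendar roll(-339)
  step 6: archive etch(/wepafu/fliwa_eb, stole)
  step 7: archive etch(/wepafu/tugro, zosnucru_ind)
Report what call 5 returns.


Answer: 2112-04-26

Derivation:
Do: kalendar monthend[]
See: 2114-03-31
Do: archive readout[p→/nisneki]
See: trupra
Do: kalendar yearhop[n→-1]
See: 2113-03-31
Do: archive mkfold[p→/wepafu]
See: ok
Do: kalendar roll[n→-339]
See: 2112-04-26
Do: archive etch[p→/wepafu/fliwa_eb; c→stole]
See: created
Do: archive etch[p→/wepafu/tugro; c→zosnucru_ind]
See: created


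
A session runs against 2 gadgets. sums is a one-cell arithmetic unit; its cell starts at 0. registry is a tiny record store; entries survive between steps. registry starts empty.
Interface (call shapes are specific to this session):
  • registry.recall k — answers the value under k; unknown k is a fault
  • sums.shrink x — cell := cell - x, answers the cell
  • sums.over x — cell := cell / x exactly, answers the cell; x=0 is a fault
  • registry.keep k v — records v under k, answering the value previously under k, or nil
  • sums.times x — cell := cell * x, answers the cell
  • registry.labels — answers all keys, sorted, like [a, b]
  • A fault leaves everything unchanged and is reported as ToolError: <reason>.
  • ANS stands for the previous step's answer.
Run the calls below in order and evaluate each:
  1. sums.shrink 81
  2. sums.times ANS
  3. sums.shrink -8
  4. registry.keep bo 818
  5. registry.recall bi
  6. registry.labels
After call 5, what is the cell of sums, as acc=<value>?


→ sums.shrink(81)
← -81
→ sums.times(ANS)
← 6561
→ sums.shrink(-8)
← 6569
→ registry.keep(bo, 818)
← nil
→ registry.recall(bi)
← ToolError: no such key bi
→ registry.labels()
← [bo]

Answer: acc=6569


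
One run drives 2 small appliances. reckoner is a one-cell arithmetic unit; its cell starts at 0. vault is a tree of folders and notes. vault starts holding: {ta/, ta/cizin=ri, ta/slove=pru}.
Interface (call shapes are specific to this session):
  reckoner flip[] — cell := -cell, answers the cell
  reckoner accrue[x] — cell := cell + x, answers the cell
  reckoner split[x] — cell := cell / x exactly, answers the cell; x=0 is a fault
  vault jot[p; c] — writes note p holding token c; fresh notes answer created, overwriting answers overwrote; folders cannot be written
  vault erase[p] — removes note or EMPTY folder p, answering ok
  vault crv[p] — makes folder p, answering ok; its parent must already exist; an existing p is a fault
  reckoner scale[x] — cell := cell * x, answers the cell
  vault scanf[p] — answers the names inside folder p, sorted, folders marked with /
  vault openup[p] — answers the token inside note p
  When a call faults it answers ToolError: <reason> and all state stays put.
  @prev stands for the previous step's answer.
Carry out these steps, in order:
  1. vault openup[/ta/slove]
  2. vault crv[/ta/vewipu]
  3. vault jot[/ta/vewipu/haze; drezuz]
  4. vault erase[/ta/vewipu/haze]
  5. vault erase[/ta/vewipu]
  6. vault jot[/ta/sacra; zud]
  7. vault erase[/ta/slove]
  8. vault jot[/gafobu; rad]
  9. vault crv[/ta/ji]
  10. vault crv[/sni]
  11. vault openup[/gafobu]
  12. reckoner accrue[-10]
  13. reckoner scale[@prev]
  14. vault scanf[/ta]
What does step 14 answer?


% 1. vault openup(p→/ta/slove) ~> pru
% 2. vault crv(p→/ta/vewipu) ~> ok
% 3. vault jot(p→/ta/vewipu/haze, c→drezuz) ~> created
% 4. vault erase(p→/ta/vewipu/haze) ~> ok
% 5. vault erase(p→/ta/vewipu) ~> ok
% 6. vault jot(p→/ta/sacra, c→zud) ~> created
% 7. vault erase(p→/ta/slove) ~> ok
% 8. vault jot(p→/gafobu, c→rad) ~> created
% 9. vault crv(p→/ta/ji) ~> ok
% 10. vault crv(p→/sni) ~> ok
% 11. vault openup(p→/gafobu) ~> rad
% 12. reckoner accrue(x→-10) ~> -10
% 13. reckoner scale(x→@prev) ~> 100
% 14. vault scanf(p→/ta) ~> [cizin, ji/, sacra]

Answer: [cizin, ji/, sacra]


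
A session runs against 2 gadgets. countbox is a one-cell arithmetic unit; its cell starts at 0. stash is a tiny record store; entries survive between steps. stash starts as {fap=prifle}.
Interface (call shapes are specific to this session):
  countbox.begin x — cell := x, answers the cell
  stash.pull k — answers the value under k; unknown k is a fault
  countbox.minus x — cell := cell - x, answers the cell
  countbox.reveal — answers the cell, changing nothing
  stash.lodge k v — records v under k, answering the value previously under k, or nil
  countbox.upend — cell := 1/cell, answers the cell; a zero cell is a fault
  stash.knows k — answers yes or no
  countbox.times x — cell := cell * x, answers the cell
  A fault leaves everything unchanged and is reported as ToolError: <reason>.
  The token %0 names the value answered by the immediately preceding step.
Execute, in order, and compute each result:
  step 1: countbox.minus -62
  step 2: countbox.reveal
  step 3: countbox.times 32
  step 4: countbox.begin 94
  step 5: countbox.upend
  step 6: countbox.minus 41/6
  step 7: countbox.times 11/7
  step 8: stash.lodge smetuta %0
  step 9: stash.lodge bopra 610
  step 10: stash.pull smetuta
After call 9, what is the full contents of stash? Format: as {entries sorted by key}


Now I run minus with x→-62, giving 62.
Using reveal(), — result: 62.
I try times with x→32, yielding 1984.
I use begin with x→94, and see 94.
Using upend, → 1/94.
Invoking minus with x→41/6, which returns -962/141.
I invoke times with x→11/7, and see -10582/987.
Now I run lodge with k→smetuta, v→%0, yielding nil.
Using lodge with k→bopra, v→610, which returns nil.
I use pull with k→smetuta, → -10582/987.

Answer: {bopra=610, fap=prifle, smetuta=-10582/987}


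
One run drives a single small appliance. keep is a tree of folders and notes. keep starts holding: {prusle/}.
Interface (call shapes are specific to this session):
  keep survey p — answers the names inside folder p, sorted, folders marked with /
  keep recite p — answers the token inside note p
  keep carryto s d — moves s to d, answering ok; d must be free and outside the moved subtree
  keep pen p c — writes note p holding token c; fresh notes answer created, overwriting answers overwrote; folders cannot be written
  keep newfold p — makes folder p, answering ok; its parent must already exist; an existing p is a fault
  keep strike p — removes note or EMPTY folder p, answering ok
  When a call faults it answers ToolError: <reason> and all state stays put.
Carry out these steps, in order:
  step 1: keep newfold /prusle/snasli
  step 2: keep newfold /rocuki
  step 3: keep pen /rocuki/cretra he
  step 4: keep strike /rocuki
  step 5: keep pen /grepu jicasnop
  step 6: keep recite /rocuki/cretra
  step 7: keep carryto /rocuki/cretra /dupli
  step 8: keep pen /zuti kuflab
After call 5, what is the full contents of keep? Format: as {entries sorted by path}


Answer: {grepu=jicasnop, prusle/, prusle/snasli/, rocuki/, rocuki/cretra=he}

Derivation:
·→ keep newfold(p: /prusle/snasli)
·← ok
·→ keep newfold(p: /rocuki)
·← ok
·→ keep pen(p: /rocuki/cretra, c: he)
·← created
·→ keep strike(p: /rocuki)
·← ToolError: not empty
·→ keep pen(p: /grepu, c: jicasnop)
·← created
·→ keep recite(p: /rocuki/cretra)
·← he
·→ keep carryto(s: /rocuki/cretra, d: /dupli)
·← ok
·→ keep pen(p: /zuti, c: kuflab)
·← created


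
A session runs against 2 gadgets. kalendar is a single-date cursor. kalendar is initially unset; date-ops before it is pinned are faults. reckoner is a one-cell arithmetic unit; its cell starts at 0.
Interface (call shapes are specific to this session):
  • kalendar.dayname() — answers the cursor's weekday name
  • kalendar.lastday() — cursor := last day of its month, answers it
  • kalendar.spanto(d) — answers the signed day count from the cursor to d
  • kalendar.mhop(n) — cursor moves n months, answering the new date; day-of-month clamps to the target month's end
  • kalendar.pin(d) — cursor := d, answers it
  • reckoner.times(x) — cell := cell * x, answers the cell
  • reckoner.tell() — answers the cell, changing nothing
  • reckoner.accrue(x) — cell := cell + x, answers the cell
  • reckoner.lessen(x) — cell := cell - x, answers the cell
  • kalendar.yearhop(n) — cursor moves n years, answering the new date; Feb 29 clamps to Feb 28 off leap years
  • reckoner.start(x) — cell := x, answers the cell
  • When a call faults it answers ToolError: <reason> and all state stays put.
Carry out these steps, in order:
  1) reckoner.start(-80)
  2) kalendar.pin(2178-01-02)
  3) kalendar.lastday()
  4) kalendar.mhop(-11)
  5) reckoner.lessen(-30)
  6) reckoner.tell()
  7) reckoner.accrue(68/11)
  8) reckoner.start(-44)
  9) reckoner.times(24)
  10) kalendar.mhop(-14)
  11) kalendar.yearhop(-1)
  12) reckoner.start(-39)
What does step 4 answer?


Answer: 2177-02-28

Derivation:
% reckoner.start x: -80
= -80
% kalendar.pin d: 2178-01-02
= 2178-01-02
% kalendar.lastday
= 2178-01-31
% kalendar.mhop n: -11
= 2177-02-28
% reckoner.lessen x: -30
= -50
% reckoner.tell
= -50
% reckoner.accrue x: 68/11
= -482/11
% reckoner.start x: -44
= -44
% reckoner.times x: 24
= -1056
% kalendar.mhop n: -14
= 2175-12-28
% kalendar.yearhop n: -1
= 2174-12-28
% reckoner.start x: -39
= -39


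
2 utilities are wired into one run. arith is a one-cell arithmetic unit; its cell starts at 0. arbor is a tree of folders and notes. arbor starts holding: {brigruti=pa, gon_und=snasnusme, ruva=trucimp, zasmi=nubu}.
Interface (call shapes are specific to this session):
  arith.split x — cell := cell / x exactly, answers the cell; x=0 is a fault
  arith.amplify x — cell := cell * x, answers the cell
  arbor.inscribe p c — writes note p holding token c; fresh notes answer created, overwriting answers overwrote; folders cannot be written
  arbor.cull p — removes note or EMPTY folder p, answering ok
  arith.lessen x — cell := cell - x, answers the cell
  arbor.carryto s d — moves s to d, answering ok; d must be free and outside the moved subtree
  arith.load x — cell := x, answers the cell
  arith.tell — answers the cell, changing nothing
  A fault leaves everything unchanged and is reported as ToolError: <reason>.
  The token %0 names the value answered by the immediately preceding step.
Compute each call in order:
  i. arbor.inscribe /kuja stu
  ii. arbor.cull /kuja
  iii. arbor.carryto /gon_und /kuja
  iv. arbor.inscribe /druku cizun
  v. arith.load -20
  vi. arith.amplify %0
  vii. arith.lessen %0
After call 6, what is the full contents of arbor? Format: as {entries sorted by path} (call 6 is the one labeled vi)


Answer: {brigruti=pa, druku=cizun, kuja=snasnusme, ruva=trucimp, zasmi=nubu}

Derivation:
Invoking inscribe on /kuja, stu, which returns created.
I run cull on /kuja, yielding ok.
Now I run carryto on /gon_und, /kuja: ok.
Calling inscribe on /druku, cizun, yielding created.
I invoke load on -20, which returns -20.
Then amplify on %0, and observe 400.
Calling lessen on %0, and observe 0.


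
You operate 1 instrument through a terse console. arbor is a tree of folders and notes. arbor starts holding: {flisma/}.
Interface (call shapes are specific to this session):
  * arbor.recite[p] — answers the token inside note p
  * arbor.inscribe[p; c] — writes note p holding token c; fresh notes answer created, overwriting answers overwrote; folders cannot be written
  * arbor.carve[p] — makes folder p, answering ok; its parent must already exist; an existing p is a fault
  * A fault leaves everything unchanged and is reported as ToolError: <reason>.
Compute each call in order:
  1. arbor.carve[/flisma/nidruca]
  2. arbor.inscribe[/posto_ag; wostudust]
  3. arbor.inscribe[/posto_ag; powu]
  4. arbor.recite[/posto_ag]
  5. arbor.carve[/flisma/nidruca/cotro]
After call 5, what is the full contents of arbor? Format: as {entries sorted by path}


Answer: {flisma/, flisma/nidruca/, flisma/nidruca/cotro/, posto_ag=powu}

Derivation:
>> arbor.carve(p=/flisma/nidruca)
<< ok
>> arbor.inscribe(p=/posto_ag, c=wostudust)
<< created
>> arbor.inscribe(p=/posto_ag, c=powu)
<< overwrote
>> arbor.recite(p=/posto_ag)
<< powu
>> arbor.carve(p=/flisma/nidruca/cotro)
<< ok


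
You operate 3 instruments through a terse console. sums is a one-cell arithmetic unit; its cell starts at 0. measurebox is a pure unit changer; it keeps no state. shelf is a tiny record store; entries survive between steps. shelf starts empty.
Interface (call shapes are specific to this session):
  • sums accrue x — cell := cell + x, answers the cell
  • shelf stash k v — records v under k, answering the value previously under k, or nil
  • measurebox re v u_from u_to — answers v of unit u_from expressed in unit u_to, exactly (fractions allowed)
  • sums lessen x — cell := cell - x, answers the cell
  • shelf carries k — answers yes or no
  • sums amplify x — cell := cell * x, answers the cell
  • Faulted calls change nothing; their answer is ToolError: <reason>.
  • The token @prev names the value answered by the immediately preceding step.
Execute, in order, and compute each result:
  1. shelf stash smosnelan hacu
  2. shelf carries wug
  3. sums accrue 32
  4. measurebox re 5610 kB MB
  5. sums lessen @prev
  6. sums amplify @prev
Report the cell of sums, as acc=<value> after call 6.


I use shelf stash using k: smosnelan, v: hacu: nil.
I invoke shelf carries using k: wug, yielding no.
Next I call sums accrue using x: 32, and get 32.
I invoke measurebox re using v: 5610, u_from: kB, u_to: MB, and see 561/100.
Using sums lessen using x: @prev, and observe 2639/100.
Using sums amplify using x: @prev, and observe 6964321/10000.

Answer: acc=6964321/10000


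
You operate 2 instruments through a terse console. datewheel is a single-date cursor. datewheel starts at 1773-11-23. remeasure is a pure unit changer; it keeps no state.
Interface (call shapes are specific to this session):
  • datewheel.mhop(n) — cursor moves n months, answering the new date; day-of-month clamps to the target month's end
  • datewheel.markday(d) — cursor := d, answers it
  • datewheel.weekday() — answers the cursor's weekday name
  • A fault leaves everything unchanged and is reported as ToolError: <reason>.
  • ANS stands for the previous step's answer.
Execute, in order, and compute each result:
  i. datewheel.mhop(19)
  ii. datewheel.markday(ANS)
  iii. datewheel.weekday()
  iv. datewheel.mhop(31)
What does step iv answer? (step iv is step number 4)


Answer: 1778-01-23

Derivation:
> datewheel.mhop n→19
= 1775-06-23
> datewheel.markday d→ANS
= 1775-06-23
> datewheel.weekday
= Friday
> datewheel.mhop n→31
= 1778-01-23


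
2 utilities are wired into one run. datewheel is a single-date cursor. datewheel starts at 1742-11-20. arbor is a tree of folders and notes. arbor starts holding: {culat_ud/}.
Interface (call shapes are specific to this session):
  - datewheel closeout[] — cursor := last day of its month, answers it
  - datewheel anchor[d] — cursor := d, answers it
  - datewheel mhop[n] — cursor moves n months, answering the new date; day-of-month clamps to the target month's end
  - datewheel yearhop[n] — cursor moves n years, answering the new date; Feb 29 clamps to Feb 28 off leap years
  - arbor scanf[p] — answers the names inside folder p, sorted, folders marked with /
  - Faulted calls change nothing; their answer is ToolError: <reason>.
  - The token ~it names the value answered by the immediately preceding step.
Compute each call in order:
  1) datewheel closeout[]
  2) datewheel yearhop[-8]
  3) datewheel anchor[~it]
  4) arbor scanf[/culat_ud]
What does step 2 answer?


% datewheel closeout
:: 1742-11-30
% datewheel yearhop n→-8
:: 1734-11-30
% datewheel anchor d→~it
:: 1734-11-30
% arbor scanf p→/culat_ud
:: []

Answer: 1734-11-30


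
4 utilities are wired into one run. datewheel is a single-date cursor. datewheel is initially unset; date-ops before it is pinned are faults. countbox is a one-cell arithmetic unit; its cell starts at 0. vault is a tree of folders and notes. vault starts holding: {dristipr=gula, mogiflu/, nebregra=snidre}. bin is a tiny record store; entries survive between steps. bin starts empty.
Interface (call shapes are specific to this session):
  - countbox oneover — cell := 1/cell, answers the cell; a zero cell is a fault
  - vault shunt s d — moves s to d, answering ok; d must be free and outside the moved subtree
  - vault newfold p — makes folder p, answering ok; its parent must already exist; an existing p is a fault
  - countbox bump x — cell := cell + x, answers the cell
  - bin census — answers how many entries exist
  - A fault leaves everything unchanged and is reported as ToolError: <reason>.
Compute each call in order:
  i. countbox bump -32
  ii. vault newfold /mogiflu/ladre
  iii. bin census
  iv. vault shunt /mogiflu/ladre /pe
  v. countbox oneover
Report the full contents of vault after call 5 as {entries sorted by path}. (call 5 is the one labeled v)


Next I call countbox bump passing x→-32, yielding -32.
Invoking vault newfold passing p→/mogiflu/ladre, giving ok.
Then bin census, yielding 0.
Using vault shunt passing s→/mogiflu/ladre, d→/pe: ok.
Using countbox oneover, which returns -1/32.

Answer: {dristipr=gula, mogiflu/, nebregra=snidre, pe/}


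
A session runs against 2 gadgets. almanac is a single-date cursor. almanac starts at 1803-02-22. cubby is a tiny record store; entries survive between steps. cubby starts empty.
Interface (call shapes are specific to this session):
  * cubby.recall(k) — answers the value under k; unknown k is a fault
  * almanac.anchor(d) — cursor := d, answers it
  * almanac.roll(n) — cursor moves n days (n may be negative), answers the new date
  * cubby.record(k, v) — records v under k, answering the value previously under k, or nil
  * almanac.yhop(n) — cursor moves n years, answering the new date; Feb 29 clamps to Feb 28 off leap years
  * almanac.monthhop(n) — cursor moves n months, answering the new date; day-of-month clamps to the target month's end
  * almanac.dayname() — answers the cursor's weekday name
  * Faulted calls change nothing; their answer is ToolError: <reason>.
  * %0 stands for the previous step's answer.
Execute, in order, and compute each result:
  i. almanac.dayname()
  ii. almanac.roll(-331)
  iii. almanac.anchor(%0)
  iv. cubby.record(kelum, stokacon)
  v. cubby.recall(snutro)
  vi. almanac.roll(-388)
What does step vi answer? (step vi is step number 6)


CALL dayname[]
RET  Tuesday
CALL roll[n→-331]
RET  1802-03-28
CALL anchor[d→%0]
RET  1802-03-28
CALL record[k→kelum; v→stokacon]
RET  nil
CALL recall[k→snutro]
RET  ToolError: no such key snutro
CALL roll[n→-388]
RET  1801-03-05

Answer: 1801-03-05


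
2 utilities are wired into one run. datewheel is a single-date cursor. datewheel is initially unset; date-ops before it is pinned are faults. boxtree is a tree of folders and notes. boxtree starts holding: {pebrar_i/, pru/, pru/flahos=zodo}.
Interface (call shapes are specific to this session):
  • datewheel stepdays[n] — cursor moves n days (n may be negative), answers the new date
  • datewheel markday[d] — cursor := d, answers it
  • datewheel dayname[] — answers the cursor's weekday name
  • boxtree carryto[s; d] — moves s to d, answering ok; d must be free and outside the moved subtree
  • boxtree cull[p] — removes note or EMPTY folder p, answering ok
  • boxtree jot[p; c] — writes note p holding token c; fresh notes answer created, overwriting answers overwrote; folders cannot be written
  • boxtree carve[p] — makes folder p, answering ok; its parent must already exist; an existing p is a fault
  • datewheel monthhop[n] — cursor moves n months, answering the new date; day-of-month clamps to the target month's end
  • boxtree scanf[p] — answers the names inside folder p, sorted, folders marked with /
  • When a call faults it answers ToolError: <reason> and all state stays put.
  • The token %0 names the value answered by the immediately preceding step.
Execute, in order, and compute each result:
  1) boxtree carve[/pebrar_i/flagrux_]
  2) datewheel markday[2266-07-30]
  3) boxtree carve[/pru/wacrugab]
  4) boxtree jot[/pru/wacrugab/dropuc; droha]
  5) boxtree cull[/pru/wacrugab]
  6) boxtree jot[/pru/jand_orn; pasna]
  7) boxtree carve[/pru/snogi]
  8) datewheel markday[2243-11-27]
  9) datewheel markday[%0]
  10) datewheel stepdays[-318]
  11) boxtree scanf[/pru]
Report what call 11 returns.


Answer: [flahos, jand_orn, snogi/, wacrugab/]

Derivation:
-> boxtree carve(p='/pebrar_i/flagrux_')
<- ok
-> datewheel markday(d='2266-07-30')
<- 2266-07-30
-> boxtree carve(p='/pru/wacrugab')
<- ok
-> boxtree jot(p='/pru/wacrugab/dropuc', c='droha')
<- created
-> boxtree cull(p='/pru/wacrugab')
<- ToolError: not empty
-> boxtree jot(p='/pru/jand_orn', c='pasna')
<- created
-> boxtree carve(p='/pru/snogi')
<- ok
-> datewheel markday(d='2243-11-27')
<- 2243-11-27
-> datewheel markday(d='%0')
<- 2243-11-27
-> datewheel stepdays(n='-318')
<- 2243-01-13
-> boxtree scanf(p='/pru')
<- [flahos, jand_orn, snogi/, wacrugab/]


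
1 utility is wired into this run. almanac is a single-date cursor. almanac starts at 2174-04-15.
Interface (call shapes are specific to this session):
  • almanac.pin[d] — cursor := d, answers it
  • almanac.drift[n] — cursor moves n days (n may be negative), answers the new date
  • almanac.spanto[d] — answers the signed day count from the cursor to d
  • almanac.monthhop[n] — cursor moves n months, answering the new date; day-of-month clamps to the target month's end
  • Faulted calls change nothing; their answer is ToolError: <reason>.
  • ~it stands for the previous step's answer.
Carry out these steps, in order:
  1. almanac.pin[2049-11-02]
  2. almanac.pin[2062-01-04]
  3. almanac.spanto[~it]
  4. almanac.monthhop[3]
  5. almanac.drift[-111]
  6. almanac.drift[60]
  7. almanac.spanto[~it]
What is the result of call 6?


;; 1. pin(d→2049-11-02) ~> 2049-11-02
;; 2. pin(d→2062-01-04) ~> 2062-01-04
;; 3. spanto(d→~it) ~> 0
;; 4. monthhop(n→3) ~> 2062-04-04
;; 5. drift(n→-111) ~> 2061-12-14
;; 6. drift(n→60) ~> 2062-02-12
;; 7. spanto(d→~it) ~> 0

Answer: 2062-02-12


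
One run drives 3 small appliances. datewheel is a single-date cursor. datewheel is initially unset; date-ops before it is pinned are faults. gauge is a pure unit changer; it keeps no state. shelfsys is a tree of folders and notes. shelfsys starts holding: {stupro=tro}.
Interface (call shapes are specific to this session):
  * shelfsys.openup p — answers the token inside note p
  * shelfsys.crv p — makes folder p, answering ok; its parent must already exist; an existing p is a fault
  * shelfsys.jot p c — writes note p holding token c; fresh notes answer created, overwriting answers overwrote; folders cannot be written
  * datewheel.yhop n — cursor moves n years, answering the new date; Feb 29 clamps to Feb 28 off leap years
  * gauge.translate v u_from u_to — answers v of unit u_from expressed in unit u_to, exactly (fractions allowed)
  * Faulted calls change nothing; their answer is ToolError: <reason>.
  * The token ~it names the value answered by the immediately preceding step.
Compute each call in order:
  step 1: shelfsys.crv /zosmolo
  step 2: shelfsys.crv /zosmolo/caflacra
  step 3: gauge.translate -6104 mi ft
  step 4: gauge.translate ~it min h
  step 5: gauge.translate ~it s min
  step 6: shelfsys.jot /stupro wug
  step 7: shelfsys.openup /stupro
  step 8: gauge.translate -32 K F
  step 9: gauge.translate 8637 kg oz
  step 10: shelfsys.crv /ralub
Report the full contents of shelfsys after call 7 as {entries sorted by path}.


Answer: {stupro=wug, zosmolo/, zosmolo/caflacra/}

Derivation:
CALL shelfsys.crv[p: /zosmolo]
RET  ok
CALL shelfsys.crv[p: /zosmolo/caflacra]
RET  ok
CALL gauge.translate[v: -6104; u_from: mi; u_to: ft]
RET  -32229120
CALL gauge.translate[v: ~it; u_from: min; u_to: h]
RET  -537152
CALL gauge.translate[v: ~it; u_from: s; u_to: min]
RET  -134288/15
CALL shelfsys.jot[p: /stupro; c: wug]
RET  overwrote
CALL shelfsys.openup[p: /stupro]
RET  wug
CALL gauge.translate[v: -32; u_from: K; u_to: F]
RET  -51727/100
CALL gauge.translate[v: 8637; u_from: kg; u_to: oz]
RET  13819200000000/45359237
CALL shelfsys.crv[p: /ralub]
RET  ok


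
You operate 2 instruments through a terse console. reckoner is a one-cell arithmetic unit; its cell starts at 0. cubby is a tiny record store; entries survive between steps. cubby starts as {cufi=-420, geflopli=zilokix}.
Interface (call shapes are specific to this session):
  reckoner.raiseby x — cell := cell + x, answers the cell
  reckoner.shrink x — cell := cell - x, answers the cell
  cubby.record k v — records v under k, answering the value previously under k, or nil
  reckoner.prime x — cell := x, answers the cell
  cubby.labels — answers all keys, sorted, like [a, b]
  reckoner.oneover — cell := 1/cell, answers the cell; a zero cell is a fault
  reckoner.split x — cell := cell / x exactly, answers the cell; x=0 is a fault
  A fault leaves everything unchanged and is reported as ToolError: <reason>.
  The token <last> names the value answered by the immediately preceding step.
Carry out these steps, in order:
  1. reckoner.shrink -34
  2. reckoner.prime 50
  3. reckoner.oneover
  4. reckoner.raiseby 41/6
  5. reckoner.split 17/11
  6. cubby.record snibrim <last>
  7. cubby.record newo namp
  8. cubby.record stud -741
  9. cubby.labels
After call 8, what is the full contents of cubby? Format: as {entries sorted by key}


Answer: {cufi=-420, geflopli=zilokix, newo=namp, snibrim=5654/1275, stud=-741}

Derivation:
Now I run reckoner.shrink(x→-34), and see 34.
Next I call reckoner.prime(x→50), — result: 50.
Now I run reckoner.oneover(), → 1/50.
Invoking reckoner.raiseby(x→41/6): 514/75.
Now I run reckoner.split(x→17/11), and observe 5654/1275.
Using cubby.record(k→snibrim, v→<last>), yielding nil.
I run cubby.record(k→newo, v→namp), and see nil.
I try cubby.record(k→stud, v→-741), and observe nil.
I run cubby.labels(), which returns [cufi, geflopli, newo, snibrim, stud].


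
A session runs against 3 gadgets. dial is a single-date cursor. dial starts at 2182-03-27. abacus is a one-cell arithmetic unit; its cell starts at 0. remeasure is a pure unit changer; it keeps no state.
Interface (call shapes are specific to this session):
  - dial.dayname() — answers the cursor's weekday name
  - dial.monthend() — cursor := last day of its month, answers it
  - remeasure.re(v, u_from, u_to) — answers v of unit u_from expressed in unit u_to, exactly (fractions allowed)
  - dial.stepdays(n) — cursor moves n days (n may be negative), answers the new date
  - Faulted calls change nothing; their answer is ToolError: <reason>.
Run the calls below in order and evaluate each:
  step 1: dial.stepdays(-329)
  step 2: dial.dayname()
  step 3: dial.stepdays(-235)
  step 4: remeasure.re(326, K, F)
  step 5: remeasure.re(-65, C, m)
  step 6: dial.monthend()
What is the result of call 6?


Invoking dial.stepdays passing n: -329, and see 2181-05-02.
Invoking dial.dayname: Wednesday.
Then dial.stepdays passing n: -235, and get 2180-09-09.
Calling remeasure.re passing v: 326, u_from: K, u_to: F, and get 12713/100.
I try remeasure.re passing v: -65, u_from: C, u_to: m, giving ToolError: incompatible units.
I run dial.monthend(), and observe 2180-09-30.

Answer: 2180-09-30


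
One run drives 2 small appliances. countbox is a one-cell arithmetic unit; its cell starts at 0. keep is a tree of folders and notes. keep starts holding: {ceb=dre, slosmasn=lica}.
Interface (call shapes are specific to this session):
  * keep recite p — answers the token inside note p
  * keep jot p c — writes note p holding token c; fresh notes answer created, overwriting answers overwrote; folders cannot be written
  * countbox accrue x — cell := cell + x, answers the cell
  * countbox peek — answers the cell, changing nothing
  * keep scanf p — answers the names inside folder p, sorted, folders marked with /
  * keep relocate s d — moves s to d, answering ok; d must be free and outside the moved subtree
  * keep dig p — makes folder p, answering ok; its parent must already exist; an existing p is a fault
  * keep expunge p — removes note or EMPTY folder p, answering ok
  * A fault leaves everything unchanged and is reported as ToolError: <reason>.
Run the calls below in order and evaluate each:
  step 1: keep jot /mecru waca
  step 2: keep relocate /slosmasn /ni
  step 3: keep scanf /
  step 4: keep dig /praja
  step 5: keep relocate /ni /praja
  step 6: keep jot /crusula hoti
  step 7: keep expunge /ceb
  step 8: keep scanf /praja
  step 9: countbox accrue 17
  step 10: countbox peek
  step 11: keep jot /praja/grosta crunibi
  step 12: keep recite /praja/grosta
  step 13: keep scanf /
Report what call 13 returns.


CALL keep jot[p: /mecru; c: waca]
RET  created
CALL keep relocate[s: /slosmasn; d: /ni]
RET  ok
CALL keep scanf[p: /]
RET  [ceb, mecru, ni]
CALL keep dig[p: /praja]
RET  ok
CALL keep relocate[s: /ni; d: /praja]
RET  ToolError: exists
CALL keep jot[p: /crusula; c: hoti]
RET  created
CALL keep expunge[p: /ceb]
RET  ok
CALL keep scanf[p: /praja]
RET  []
CALL countbox accrue[x: 17]
RET  17
CALL countbox peek[]
RET  17
CALL keep jot[p: /praja/grosta; c: crunibi]
RET  created
CALL keep recite[p: /praja/grosta]
RET  crunibi
CALL keep scanf[p: /]
RET  [crusula, mecru, ni, praja/]

Answer: [crusula, mecru, ni, praja/]


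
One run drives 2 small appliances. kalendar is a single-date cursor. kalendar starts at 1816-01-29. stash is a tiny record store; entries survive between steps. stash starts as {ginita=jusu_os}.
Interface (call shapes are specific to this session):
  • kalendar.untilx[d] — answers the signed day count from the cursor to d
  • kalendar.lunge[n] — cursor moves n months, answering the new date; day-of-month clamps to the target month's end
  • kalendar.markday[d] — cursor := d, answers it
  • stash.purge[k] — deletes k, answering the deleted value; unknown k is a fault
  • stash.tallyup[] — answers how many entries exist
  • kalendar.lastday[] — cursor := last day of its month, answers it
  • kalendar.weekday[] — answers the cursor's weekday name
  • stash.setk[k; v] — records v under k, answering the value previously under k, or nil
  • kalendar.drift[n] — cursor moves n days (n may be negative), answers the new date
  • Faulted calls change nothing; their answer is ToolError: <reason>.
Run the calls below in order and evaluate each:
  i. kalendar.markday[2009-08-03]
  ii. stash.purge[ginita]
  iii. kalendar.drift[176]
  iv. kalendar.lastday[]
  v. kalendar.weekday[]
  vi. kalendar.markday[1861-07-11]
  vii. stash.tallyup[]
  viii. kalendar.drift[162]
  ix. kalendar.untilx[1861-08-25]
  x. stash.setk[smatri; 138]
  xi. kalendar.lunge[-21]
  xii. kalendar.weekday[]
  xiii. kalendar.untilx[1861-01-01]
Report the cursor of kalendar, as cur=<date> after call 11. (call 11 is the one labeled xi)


Answer: cur=1860-03-20

Derivation:
Next I call kalendar.markday on d=2009-08-03, → 2009-08-03.
Calling stash.purge on k=ginita, yielding jusu_os.
Using kalendar.drift on n=176, and get 2010-01-26.
I use kalendar.lastday, which returns 2010-01-31.
I use kalendar.weekday(), and observe Sunday.
Now I run kalendar.markday on d=1861-07-11, and observe 1861-07-11.
I run stash.tallyup(), — result: 0.
I try kalendar.drift on n=162, which returns 1861-12-20.
Then kalendar.untilx on d=1861-08-25, yielding -117.
Now I run stash.setk on k=smatri, v=138, giving nil.
I invoke kalendar.lunge on n=-21, giving 1860-03-20.
I run kalendar.weekday, which returns Tuesday.
Using kalendar.untilx on d=1861-01-01: 287.


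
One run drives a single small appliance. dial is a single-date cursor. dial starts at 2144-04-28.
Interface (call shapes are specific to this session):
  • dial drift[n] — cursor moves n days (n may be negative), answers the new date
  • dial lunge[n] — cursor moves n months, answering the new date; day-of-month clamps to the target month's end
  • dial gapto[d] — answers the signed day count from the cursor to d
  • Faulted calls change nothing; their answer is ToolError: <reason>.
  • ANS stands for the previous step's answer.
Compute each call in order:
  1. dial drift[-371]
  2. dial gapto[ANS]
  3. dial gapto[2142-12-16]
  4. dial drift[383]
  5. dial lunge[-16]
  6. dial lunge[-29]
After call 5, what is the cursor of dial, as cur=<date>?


Answer: cur=2143-01-10

Derivation:
→ dial drift(-371)
← 2143-04-23
→ dial gapto(ANS)
← 0
→ dial gapto(2142-12-16)
← -128
→ dial drift(383)
← 2144-05-10
→ dial lunge(-16)
← 2143-01-10
→ dial lunge(-29)
← 2140-08-10


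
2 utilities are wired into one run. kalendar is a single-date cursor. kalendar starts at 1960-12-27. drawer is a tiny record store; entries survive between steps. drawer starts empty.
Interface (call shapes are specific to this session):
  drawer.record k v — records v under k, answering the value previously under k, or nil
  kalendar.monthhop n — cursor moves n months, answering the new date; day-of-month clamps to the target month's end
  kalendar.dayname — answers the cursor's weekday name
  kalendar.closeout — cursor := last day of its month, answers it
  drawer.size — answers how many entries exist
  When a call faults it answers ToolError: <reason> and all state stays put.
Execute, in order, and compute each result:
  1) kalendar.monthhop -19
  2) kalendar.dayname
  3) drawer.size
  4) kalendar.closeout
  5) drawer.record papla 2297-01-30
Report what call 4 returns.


Do: kalendar.monthhop[n: -19]
See: 1959-05-27
Do: kalendar.dayname[]
See: Wednesday
Do: drawer.size[]
See: 0
Do: kalendar.closeout[]
See: 1959-05-31
Do: drawer.record[k: papla; v: 2297-01-30]
See: nil

Answer: 1959-05-31


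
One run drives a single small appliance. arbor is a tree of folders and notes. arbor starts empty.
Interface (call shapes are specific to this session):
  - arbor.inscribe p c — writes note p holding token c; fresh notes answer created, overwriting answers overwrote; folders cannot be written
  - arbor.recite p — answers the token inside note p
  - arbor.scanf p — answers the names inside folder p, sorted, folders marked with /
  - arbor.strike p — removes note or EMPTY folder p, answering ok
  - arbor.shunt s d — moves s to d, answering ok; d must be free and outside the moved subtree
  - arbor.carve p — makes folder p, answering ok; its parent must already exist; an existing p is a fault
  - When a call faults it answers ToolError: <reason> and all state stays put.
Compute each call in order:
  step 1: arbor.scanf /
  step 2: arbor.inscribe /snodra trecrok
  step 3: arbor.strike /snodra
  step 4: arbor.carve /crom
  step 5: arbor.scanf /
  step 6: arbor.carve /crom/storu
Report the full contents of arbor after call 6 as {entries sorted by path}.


Answer: {crom/, crom/storu/}

Derivation:
I call arbor.scanf with p→/, yielding [].
I call arbor.inscribe with p→/snodra, c→trecrok, which returns created.
I run arbor.strike with p→/snodra, → ok.
Next I call arbor.carve with p→/crom, — result: ok.
Using arbor.scanf with p→/, which returns [crom/].
I run arbor.carve with p→/crom/storu, — result: ok.
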